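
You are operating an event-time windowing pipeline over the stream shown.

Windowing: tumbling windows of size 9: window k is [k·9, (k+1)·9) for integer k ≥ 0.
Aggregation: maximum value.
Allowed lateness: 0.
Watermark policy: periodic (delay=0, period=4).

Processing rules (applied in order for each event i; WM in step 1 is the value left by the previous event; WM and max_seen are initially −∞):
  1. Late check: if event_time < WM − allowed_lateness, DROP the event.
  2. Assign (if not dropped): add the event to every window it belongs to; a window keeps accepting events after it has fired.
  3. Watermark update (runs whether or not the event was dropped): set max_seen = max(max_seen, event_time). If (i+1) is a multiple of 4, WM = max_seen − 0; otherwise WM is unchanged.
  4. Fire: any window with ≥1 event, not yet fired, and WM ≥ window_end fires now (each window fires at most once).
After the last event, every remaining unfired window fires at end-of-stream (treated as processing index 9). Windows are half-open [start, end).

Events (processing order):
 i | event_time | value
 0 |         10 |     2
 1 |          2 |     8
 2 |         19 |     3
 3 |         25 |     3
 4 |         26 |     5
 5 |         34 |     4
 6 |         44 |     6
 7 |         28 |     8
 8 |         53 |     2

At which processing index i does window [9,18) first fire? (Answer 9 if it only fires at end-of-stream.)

3

i=0 t=10 v=2: → [9,18); WM=−∞
i=1 t=2 v=8: → [0,9); WM=−∞
i=2 t=19 v=3: → [18,27); WM=−∞
i=3 t=25 v=3: → [18,27); WM=25; [0,9) fires=8 [9,18) fires=2
i=4 t=26 v=5: → [18,27); WM=25
i=5 t=34 v=4: → [27,36); WM=25
i=6 t=44 v=6: → [36,45); WM=25
i=7 t=28 v=8: → [27,36); WM=44; [18,27) fires=5 [27,36) fires=8
i=8 t=53 v=2: → [45,54); WM=44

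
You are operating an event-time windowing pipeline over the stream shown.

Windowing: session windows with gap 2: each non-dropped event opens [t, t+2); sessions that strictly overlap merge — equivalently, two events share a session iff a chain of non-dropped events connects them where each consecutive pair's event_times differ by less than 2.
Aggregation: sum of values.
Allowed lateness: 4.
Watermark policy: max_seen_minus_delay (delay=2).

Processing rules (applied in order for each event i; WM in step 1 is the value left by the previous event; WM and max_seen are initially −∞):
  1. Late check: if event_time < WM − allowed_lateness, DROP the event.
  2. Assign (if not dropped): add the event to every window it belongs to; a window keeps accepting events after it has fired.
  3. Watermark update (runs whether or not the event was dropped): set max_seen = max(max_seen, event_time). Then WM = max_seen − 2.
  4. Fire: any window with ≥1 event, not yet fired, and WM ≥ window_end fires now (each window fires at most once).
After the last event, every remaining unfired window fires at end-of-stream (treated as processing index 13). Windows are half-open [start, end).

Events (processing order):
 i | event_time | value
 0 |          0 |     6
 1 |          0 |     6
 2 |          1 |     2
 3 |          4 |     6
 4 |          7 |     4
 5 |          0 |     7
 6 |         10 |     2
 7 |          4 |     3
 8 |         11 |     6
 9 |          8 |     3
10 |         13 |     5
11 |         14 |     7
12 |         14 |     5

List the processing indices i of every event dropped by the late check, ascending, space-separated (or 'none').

i=0 t=0 v=6: → [0,2); WM=-2
i=1 t=0 v=6: → [0,2); WM=-2
i=2 t=1 v=2: → [0,3); WM=-1
i=3 t=4 v=6: → [4,6); WM=2
i=4 t=7 v=4: → [7,9); WM=5
i=5 t=0 v=7: DROP (t<5-4); WM=5
i=6 t=10 v=2: → [10,12); WM=8
i=7 t=4 v=3: → [4,6); WM=8
i=8 t=11 v=6: → [10,13); WM=9
i=9 t=8 v=3: → [7,10); WM=9
i=10 t=13 v=5: → [13,15); WM=11
i=11 t=14 v=7: → [13,16); WM=12
i=12 t=14 v=5: → [13,16); WM=12

5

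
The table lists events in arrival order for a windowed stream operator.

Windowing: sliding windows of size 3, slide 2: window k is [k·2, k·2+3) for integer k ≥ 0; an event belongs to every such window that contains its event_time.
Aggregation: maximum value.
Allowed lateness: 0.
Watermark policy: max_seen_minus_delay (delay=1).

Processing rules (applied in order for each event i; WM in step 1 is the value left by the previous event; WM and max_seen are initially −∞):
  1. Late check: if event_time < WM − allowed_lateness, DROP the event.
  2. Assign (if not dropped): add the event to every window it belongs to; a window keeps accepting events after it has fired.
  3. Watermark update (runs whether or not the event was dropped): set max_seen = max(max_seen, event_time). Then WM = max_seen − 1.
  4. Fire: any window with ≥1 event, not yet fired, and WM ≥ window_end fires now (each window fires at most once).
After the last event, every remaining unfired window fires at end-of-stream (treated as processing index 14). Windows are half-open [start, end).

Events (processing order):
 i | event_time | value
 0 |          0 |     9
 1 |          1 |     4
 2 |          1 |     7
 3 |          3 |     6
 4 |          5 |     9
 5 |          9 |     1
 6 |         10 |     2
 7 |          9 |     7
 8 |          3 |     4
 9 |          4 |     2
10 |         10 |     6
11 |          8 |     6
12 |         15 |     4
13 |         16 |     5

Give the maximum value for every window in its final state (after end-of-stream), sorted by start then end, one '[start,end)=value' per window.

[0,3)=9 [2,5)=6 [4,7)=9 [8,11)=7 [10,13)=6 [14,17)=5 [16,19)=5

i=0 t=0 v=9: → [0,3); WM=-1
i=1 t=1 v=4: → [0,3); WM=0
i=2 t=1 v=7: → [0,3); WM=0
i=3 t=3 v=6: → [2,5); WM=2
i=4 t=5 v=9: → [4,7); WM=4; [0,3) fires=9
i=5 t=9 v=1: → [8,11); WM=8; [2,5) fires=6 [4,7) fires=9
i=6 t=10 v=2: → [10,13),[8,11); WM=9
i=7 t=9 v=7: → [8,11); WM=9
i=8 t=3 v=4: DROP (t<9-0); WM=9
i=9 t=4 v=2: DROP (t<9-0); WM=9
i=10 t=10 v=6: → [10,13),[8,11); WM=9
i=11 t=8 v=6: DROP (t<9-0); WM=9
i=12 t=15 v=4: → [14,17); WM=14; [8,11) fires=7 [10,13) fires=6
i=13 t=16 v=5: → [16,19),[14,17); WM=15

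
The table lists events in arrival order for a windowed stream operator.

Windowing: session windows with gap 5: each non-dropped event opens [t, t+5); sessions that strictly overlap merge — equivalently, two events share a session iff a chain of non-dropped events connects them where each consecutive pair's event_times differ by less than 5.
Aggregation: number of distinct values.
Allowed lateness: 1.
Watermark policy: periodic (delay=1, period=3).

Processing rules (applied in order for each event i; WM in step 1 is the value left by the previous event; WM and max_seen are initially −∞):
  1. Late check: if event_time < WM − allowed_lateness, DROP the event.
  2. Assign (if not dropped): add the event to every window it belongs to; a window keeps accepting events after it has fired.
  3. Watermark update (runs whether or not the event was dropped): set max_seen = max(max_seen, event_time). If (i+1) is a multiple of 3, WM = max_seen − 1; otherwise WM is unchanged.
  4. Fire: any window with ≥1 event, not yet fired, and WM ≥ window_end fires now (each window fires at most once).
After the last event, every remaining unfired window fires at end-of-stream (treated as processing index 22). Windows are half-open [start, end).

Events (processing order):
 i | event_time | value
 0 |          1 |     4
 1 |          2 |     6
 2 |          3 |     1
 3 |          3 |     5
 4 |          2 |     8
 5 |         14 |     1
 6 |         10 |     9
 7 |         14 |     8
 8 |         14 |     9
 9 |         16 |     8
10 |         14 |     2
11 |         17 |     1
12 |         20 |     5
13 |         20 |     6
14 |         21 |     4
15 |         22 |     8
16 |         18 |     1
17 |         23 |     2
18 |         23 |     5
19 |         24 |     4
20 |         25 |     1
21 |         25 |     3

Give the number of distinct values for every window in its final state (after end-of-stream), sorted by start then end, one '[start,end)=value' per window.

[1,8)=5 [14,30)=8

i=0 t=1 v=4: → [1,6); WM=−∞
i=1 t=2 v=6: → [1,7); WM=−∞
i=2 t=3 v=1: → [1,8); WM=2
i=3 t=3 v=5: → [1,8); WM=2
i=4 t=2 v=8: → [1,8); WM=2
i=5 t=14 v=1: → [14,19); WM=13
i=6 t=10 v=9: DROP (t<13-1); WM=13
i=7 t=14 v=8: → [14,19); WM=13
i=8 t=14 v=9: → [14,19); WM=13
i=9 t=16 v=8: → [14,21); WM=13
i=10 t=14 v=2: → [14,21); WM=13
i=11 t=17 v=1: → [14,22); WM=16
i=12 t=20 v=5: → [14,25); WM=16
i=13 t=20 v=6: → [14,25); WM=16
i=14 t=21 v=4: → [14,26); WM=20
i=15 t=22 v=8: → [14,27); WM=20
i=16 t=18 v=1: DROP (t<20-1); WM=20
i=17 t=23 v=2: → [14,28); WM=22
i=18 t=23 v=5: → [14,28); WM=22
i=19 t=24 v=4: → [14,29); WM=22
i=20 t=25 v=1: → [14,30); WM=24
i=21 t=25 v=3: → [14,30); WM=24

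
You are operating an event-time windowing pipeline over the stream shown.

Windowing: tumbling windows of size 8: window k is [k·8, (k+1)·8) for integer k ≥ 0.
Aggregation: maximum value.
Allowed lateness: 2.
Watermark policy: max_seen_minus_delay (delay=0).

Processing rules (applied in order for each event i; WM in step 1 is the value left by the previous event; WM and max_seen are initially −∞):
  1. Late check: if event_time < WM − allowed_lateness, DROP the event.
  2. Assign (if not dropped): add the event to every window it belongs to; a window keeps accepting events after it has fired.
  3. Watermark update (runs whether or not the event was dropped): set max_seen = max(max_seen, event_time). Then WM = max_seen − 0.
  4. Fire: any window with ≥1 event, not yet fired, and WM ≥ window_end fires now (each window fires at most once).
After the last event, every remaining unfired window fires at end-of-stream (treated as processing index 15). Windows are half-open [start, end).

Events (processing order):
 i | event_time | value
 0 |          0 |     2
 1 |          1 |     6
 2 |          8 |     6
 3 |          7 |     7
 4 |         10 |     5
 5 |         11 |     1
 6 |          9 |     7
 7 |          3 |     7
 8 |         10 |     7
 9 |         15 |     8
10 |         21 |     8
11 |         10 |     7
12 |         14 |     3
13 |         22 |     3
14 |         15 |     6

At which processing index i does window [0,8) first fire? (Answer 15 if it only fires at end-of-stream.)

i=0 t=0 v=2: → [0,8); WM=0
i=1 t=1 v=6: → [0,8); WM=1
i=2 t=8 v=6: → [8,16); WM=8; [0,8) fires=6
i=3 t=7 v=7: → [0,8); WM=8
i=4 t=10 v=5: → [8,16); WM=10
i=5 t=11 v=1: → [8,16); WM=11
i=6 t=9 v=7: → [8,16); WM=11
i=7 t=3 v=7: DROP (t<11-2); WM=11
i=8 t=10 v=7: → [8,16); WM=11
i=9 t=15 v=8: → [8,16); WM=15
i=10 t=21 v=8: → [16,24); WM=21; [8,16) fires=8
i=11 t=10 v=7: DROP (t<21-2); WM=21
i=12 t=14 v=3: DROP (t<21-2); WM=21
i=13 t=22 v=3: → [16,24); WM=22
i=14 t=15 v=6: DROP (t<22-2); WM=22

2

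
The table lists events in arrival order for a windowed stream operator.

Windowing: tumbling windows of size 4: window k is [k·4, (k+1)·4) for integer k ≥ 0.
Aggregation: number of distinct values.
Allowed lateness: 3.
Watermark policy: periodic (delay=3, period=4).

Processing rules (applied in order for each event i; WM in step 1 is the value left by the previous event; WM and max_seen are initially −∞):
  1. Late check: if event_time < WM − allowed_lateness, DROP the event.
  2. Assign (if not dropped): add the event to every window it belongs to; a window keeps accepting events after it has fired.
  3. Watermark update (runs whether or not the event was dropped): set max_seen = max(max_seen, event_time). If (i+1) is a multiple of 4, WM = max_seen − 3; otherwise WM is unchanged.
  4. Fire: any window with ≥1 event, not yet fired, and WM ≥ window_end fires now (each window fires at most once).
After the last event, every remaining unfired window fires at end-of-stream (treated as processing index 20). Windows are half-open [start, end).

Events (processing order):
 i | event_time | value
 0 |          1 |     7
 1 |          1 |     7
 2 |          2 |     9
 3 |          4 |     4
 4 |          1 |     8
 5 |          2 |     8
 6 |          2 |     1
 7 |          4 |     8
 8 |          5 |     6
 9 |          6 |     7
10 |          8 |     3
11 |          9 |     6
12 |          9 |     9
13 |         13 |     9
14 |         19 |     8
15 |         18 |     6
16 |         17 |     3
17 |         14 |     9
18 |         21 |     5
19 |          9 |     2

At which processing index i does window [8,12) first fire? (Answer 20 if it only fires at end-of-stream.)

15

i=0 t=1 v=7: → [0,4); WM=−∞
i=1 t=1 v=7: → [0,4); WM=−∞
i=2 t=2 v=9: → [0,4); WM=−∞
i=3 t=4 v=4: → [4,8); WM=1
i=4 t=1 v=8: → [0,4); WM=1
i=5 t=2 v=8: → [0,4); WM=1
i=6 t=2 v=1: → [0,4); WM=1
i=7 t=4 v=8: → [4,8); WM=1
i=8 t=5 v=6: → [4,8); WM=1
i=9 t=6 v=7: → [4,8); WM=1
i=10 t=8 v=3: → [8,12); WM=1
i=11 t=9 v=6: → [8,12); WM=6; [0,4) fires=4
i=12 t=9 v=9: → [8,12); WM=6
i=13 t=13 v=9: → [12,16); WM=6
i=14 t=19 v=8: → [16,20); WM=6
i=15 t=18 v=6: → [16,20); WM=16; [4,8) fires=4 [8,12) fires=3 [12,16) fires=1
i=16 t=17 v=3: → [16,20); WM=16
i=17 t=14 v=9: → [12,16); WM=16
i=18 t=21 v=5: → [20,24); WM=16
i=19 t=9 v=2: DROP (t<16-3); WM=18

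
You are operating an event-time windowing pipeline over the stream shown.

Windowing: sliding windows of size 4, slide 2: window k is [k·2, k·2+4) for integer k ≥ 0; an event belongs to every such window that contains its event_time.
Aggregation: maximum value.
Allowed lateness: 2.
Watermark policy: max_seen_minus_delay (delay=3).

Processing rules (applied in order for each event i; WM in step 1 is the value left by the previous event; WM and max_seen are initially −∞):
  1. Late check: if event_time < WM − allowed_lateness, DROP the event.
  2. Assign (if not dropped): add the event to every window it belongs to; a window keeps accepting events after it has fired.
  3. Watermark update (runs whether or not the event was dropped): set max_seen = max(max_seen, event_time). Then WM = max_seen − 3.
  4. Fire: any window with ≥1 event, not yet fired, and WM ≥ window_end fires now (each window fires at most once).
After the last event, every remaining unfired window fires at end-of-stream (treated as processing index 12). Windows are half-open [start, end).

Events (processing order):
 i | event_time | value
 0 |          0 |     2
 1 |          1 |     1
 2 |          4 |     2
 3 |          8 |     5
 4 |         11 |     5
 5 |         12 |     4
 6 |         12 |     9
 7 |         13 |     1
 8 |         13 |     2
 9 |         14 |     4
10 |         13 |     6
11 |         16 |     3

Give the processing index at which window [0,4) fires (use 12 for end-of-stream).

i=0 t=0 v=2: → [0,4); WM=-3
i=1 t=1 v=1: → [0,4); WM=-2
i=2 t=4 v=2: → [4,8),[2,6); WM=1
i=3 t=8 v=5: → [8,12),[6,10); WM=5; [0,4) fires=2
i=4 t=11 v=5: → [10,14),[8,12); WM=8; [2,6) fires=2 [4,8) fires=2
i=5 t=12 v=4: → [12,16),[10,14); WM=9
i=6 t=12 v=9: → [12,16),[10,14); WM=9
i=7 t=13 v=1: → [12,16),[10,14); WM=10; [6,10) fires=5
i=8 t=13 v=2: → [12,16),[10,14); WM=10
i=9 t=14 v=4: → [14,18),[12,16); WM=11
i=10 t=13 v=6: → [12,16),[10,14); WM=11
i=11 t=16 v=3: → [16,20),[14,18); WM=13; [8,12) fires=5

3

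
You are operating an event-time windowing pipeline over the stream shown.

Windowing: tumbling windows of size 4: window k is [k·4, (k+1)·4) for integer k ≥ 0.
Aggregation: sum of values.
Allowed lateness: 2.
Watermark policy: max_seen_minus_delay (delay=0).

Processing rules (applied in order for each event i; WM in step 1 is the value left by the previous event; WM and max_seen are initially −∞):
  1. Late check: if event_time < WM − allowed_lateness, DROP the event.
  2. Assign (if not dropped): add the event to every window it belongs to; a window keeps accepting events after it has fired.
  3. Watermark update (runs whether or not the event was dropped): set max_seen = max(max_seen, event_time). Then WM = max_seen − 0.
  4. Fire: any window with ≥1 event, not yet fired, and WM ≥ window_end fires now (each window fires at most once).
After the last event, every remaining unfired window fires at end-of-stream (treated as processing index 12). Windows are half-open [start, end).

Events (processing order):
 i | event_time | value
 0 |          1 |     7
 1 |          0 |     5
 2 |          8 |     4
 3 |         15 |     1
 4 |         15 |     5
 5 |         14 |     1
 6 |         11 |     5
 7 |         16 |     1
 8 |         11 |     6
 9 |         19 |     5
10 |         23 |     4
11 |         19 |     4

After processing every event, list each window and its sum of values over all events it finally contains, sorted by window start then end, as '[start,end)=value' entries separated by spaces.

i=0 t=1 v=7: → [0,4); WM=1
i=1 t=0 v=5: → [0,4); WM=1
i=2 t=8 v=4: → [8,12); WM=8; [0,4) fires=12
i=3 t=15 v=1: → [12,16); WM=15; [8,12) fires=4
i=4 t=15 v=5: → [12,16); WM=15
i=5 t=14 v=1: → [12,16); WM=15
i=6 t=11 v=5: DROP (t<15-2); WM=15
i=7 t=16 v=1: → [16,20); WM=16; [12,16) fires=7
i=8 t=11 v=6: DROP (t<16-2); WM=16
i=9 t=19 v=5: → [16,20); WM=19
i=10 t=23 v=4: → [20,24); WM=23; [16,20) fires=6
i=11 t=19 v=4: DROP (t<23-2); WM=23

[0,4)=12 [8,12)=4 [12,16)=7 [16,20)=6 [20,24)=4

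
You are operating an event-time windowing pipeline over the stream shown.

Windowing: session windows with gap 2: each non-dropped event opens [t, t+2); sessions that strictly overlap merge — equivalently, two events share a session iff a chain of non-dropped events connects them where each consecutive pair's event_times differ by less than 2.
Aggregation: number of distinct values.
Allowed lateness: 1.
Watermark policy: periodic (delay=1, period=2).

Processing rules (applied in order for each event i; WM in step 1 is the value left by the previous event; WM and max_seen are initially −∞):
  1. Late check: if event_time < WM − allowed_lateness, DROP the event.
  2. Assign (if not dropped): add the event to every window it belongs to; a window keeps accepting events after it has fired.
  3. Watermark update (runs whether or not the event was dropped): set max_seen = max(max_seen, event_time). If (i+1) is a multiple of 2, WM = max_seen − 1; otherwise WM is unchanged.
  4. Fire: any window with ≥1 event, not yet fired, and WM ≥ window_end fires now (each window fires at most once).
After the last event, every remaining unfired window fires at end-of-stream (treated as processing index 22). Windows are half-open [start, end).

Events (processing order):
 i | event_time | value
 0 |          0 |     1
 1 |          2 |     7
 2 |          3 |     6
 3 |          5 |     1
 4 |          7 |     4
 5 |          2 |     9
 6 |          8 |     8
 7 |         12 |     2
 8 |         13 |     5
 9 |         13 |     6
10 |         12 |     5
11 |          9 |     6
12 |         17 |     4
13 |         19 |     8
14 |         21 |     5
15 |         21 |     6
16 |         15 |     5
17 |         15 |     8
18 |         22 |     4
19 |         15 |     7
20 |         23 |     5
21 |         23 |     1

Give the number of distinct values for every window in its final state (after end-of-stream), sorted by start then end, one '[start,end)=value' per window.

i=0 t=0 v=1: → [0,2); WM=−∞
i=1 t=2 v=7: → [2,4); WM=1
i=2 t=3 v=6: → [2,5); WM=1
i=3 t=5 v=1: → [5,7); WM=4
i=4 t=7 v=4: → [7,9); WM=4
i=5 t=2 v=9: DROP (t<4-1); WM=6
i=6 t=8 v=8: → [7,10); WM=6
i=7 t=12 v=2: → [12,14); WM=11
i=8 t=13 v=5: → [12,15); WM=11
i=9 t=13 v=6: → [12,15); WM=12
i=10 t=12 v=5: → [12,15); WM=12
i=11 t=9 v=6: DROP (t<12-1); WM=12
i=12 t=17 v=4: → [17,19); WM=12
i=13 t=19 v=8: → [19,21); WM=18
i=14 t=21 v=5: → [21,23); WM=18
i=15 t=21 v=6: → [21,23); WM=20
i=16 t=15 v=5: DROP (t<20-1); WM=20
i=17 t=15 v=8: DROP (t<20-1); WM=20
i=18 t=22 v=4: → [21,24); WM=20
i=19 t=15 v=7: DROP (t<20-1); WM=21
i=20 t=23 v=5: → [21,25); WM=21
i=21 t=23 v=1: → [21,25); WM=22

[0,2)=1 [2,5)=2 [5,7)=1 [7,10)=2 [12,15)=3 [17,19)=1 [19,21)=1 [21,25)=4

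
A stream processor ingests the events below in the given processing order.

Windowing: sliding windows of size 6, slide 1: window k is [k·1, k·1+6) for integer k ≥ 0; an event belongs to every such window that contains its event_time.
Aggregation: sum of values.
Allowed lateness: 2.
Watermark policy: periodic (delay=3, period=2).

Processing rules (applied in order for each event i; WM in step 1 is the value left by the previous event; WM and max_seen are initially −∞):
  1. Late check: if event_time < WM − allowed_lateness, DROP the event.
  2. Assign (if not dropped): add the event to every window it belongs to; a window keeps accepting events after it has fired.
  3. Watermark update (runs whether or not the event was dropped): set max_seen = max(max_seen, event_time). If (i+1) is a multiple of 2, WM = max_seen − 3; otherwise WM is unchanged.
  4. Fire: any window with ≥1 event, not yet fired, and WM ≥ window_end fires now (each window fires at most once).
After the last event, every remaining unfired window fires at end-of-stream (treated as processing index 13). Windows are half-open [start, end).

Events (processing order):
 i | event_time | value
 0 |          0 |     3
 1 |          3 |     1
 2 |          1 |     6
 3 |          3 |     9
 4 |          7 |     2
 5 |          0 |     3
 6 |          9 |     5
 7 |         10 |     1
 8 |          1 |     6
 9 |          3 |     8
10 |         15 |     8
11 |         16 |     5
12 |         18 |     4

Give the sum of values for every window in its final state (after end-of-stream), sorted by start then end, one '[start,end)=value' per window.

i=0 t=0 v=3: → [0,6); WM=−∞
i=1 t=3 v=1: → [3,9),[2,8),[1,7),[0,6); WM=0
i=2 t=1 v=6: → [1,7),[0,6); WM=0
i=3 t=3 v=9: → [3,9),[2,8),[1,7),[0,6); WM=0
i=4 t=7 v=2: → [7,13),[6,12),[5,11),[4,10),[3,9),[2,8); WM=0
i=5 t=0 v=3: → [0,6); WM=4
i=6 t=9 v=5: → [9,15),[8,14),[7,13),[6,12),[5,11),[4,10); WM=4
i=7 t=10 v=1: → [10,16),[9,15),[8,14),[7,13),[6,12),[5,11); WM=7; [0,6) fires=22 [1,7) fires=16
i=8 t=1 v=6: DROP (t<7-2); WM=7
i=9 t=3 v=8: DROP (t<7-2); WM=7
i=10 t=15 v=8: → [15,21),[14,20),[13,19),[12,18),[11,17),[10,16); WM=7
i=11 t=16 v=5: → [16,22),[15,21),[14,20),[13,19),[12,18),[11,17); WM=13; [2,8) fires=12 [3,9) fires=12 [4,10) fires=7 [5,11) fires=8 [6,12) fires=8 [7,13) fires=8
i=12 t=18 v=4: → [18,24),[17,23),[16,22),[15,21),[14,20),[13,19); WM=13

[0,6)=22 [1,7)=16 [2,8)=12 [3,9)=12 [4,10)=7 [5,11)=8 [6,12)=8 [7,13)=8 [8,14)=6 [9,15)=6 [10,16)=9 [11,17)=13 [12,18)=13 [13,19)=17 [14,20)=17 [15,21)=17 [16,22)=9 [17,23)=4 [18,24)=4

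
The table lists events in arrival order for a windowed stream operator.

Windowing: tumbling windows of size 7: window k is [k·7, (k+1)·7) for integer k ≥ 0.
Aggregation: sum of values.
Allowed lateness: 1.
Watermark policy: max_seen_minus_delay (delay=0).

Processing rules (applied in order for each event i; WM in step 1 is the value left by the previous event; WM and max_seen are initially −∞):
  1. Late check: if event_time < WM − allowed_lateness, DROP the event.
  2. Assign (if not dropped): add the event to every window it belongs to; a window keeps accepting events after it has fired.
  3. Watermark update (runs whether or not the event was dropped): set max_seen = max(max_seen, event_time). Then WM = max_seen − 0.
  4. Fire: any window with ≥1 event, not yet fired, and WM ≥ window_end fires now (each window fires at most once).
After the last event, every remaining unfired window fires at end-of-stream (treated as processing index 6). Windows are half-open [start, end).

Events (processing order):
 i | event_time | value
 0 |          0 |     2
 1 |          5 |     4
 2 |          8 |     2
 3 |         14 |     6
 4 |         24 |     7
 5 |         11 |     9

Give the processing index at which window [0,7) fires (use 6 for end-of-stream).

2

i=0 t=0 v=2: → [0,7); WM=0
i=1 t=5 v=4: → [0,7); WM=5
i=2 t=8 v=2: → [7,14); WM=8; [0,7) fires=6
i=3 t=14 v=6: → [14,21); WM=14; [7,14) fires=2
i=4 t=24 v=7: → [21,28); WM=24; [14,21) fires=6
i=5 t=11 v=9: DROP (t<24-1); WM=24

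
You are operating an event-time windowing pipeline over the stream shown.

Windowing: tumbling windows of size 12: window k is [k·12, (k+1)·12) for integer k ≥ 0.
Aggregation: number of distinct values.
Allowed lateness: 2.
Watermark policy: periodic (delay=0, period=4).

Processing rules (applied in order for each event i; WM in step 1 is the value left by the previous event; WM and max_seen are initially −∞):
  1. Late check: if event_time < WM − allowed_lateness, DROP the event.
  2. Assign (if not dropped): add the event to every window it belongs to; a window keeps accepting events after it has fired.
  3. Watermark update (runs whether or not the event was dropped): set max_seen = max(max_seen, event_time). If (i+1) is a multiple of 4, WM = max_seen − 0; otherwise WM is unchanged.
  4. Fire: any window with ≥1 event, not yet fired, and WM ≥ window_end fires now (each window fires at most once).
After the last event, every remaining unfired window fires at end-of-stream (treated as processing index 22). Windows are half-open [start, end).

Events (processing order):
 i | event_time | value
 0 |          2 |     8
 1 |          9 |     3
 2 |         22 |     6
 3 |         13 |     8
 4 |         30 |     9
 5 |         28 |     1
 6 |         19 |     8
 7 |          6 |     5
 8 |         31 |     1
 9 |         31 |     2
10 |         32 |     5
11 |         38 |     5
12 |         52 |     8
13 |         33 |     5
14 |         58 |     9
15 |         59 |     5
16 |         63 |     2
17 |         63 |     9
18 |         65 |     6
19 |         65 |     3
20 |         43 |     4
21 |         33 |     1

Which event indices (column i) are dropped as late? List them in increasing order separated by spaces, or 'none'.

i=0 t=2 v=8: → [0,12); WM=−∞
i=1 t=9 v=3: → [0,12); WM=−∞
i=2 t=22 v=6: → [12,24); WM=−∞
i=3 t=13 v=8: → [12,24); WM=22; [0,12) fires=2
i=4 t=30 v=9: → [24,36); WM=22
i=5 t=28 v=1: → [24,36); WM=22
i=6 t=19 v=8: DROP (t<22-2); WM=22
i=7 t=6 v=5: DROP (t<22-2); WM=30; [12,24) fires=2
i=8 t=31 v=1: → [24,36); WM=30
i=9 t=31 v=2: → [24,36); WM=30
i=10 t=32 v=5: → [24,36); WM=30
i=11 t=38 v=5: → [36,48); WM=38; [24,36) fires=4
i=12 t=52 v=8: → [48,60); WM=38
i=13 t=33 v=5: DROP (t<38-2); WM=38
i=14 t=58 v=9: → [48,60); WM=38
i=15 t=59 v=5: → [48,60); WM=59; [36,48) fires=1
i=16 t=63 v=2: → [60,72); WM=59
i=17 t=63 v=9: → [60,72); WM=59
i=18 t=65 v=6: → [60,72); WM=59
i=19 t=65 v=3: → [60,72); WM=65; [48,60) fires=3
i=20 t=43 v=4: DROP (t<65-2); WM=65
i=21 t=33 v=1: DROP (t<65-2); WM=65

6 7 13 20 21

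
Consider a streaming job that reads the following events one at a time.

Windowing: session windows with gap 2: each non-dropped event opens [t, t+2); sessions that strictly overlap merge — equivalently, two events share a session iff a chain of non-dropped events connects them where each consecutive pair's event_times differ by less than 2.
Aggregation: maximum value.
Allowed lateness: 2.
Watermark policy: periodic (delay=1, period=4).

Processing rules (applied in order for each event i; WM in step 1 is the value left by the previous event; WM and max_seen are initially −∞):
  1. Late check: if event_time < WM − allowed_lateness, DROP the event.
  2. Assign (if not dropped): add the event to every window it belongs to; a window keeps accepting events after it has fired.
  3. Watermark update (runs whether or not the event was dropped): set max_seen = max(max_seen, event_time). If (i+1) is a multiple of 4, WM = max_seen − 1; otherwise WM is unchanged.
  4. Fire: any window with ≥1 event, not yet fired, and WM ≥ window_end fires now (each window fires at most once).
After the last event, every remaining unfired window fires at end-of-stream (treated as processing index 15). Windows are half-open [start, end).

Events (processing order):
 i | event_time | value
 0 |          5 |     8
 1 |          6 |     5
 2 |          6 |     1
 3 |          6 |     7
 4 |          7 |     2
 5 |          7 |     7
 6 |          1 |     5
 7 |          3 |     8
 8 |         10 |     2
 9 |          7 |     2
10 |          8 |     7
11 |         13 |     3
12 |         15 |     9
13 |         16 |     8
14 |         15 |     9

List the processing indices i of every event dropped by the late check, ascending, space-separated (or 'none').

6

i=0 t=5 v=8: → [5,7); WM=−∞
i=1 t=6 v=5: → [5,8); WM=−∞
i=2 t=6 v=1: → [5,8); WM=−∞
i=3 t=6 v=7: → [5,8); WM=5
i=4 t=7 v=2: → [5,9); WM=5
i=5 t=7 v=7: → [5,9); WM=5
i=6 t=1 v=5: DROP (t<5-2); WM=5
i=7 t=3 v=8: → [3,5); WM=6
i=8 t=10 v=2: → [10,12); WM=6
i=9 t=7 v=2: → [5,9); WM=6
i=10 t=8 v=7: → [5,10); WM=6
i=11 t=13 v=3: → [13,15); WM=12
i=12 t=15 v=9: → [15,17); WM=12
i=13 t=16 v=8: → [15,18); WM=12
i=14 t=15 v=9: → [15,18); WM=12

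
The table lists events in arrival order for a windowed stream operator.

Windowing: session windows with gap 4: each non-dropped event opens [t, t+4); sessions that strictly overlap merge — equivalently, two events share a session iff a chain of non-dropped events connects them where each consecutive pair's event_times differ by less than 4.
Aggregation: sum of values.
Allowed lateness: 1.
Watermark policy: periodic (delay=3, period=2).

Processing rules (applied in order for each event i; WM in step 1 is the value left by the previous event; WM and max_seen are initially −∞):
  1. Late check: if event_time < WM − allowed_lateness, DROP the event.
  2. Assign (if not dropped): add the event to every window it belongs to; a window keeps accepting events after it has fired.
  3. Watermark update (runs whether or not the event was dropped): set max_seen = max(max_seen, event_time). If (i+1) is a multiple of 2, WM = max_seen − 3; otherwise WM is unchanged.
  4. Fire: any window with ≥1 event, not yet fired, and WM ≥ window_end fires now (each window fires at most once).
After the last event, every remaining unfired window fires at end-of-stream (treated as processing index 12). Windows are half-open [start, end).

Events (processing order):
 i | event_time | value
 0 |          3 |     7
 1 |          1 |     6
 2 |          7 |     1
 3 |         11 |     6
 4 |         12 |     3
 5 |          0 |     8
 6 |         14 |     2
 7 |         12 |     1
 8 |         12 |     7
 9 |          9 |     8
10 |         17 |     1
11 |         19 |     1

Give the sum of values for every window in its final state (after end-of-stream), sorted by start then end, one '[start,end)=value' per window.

[1,7)=13 [7,11)=1 [11,23)=21

i=0 t=3 v=7: → [3,7); WM=−∞
i=1 t=1 v=6: → [1,7); WM=0
i=2 t=7 v=1: → [7,11); WM=0
i=3 t=11 v=6: → [11,15); WM=8
i=4 t=12 v=3: → [11,16); WM=8
i=5 t=0 v=8: DROP (t<8-1); WM=9
i=6 t=14 v=2: → [11,18); WM=9
i=7 t=12 v=1: → [11,18); WM=11
i=8 t=12 v=7: → [11,18); WM=11
i=9 t=9 v=8: DROP (t<11-1); WM=11
i=10 t=17 v=1: → [11,21); WM=11
i=11 t=19 v=1: → [11,23); WM=16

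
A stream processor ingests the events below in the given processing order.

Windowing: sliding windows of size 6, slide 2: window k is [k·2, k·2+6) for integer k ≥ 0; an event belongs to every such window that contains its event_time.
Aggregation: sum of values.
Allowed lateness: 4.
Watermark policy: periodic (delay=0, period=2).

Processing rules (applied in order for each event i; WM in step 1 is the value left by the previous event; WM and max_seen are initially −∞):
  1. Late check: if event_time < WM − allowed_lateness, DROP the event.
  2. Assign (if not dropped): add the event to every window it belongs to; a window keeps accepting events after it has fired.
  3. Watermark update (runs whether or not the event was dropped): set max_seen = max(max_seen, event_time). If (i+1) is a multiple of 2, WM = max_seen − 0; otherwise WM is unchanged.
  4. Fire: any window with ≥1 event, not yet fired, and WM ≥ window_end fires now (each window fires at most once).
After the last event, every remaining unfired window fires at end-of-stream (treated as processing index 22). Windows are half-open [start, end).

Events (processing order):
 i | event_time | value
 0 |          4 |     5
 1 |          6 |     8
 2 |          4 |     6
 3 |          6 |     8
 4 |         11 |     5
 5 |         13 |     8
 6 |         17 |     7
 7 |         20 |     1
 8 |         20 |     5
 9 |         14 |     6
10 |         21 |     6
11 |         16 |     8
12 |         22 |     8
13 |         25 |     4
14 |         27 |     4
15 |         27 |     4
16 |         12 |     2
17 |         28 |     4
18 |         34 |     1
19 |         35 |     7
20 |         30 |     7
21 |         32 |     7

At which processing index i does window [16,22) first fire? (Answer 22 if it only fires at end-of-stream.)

13

i=0 t=4 v=5: → [4,10),[2,8),[0,6); WM=−∞
i=1 t=6 v=8: → [6,12),[4,10),[2,8); WM=6; [0,6) fires=5
i=2 t=4 v=6: → [4,10),[2,8),[0,6); WM=6
i=3 t=6 v=8: → [6,12),[4,10),[2,8); WM=6
i=4 t=11 v=5: → [10,16),[8,14),[6,12); WM=6
i=5 t=13 v=8: → [12,18),[10,16),[8,14); WM=13; [2,8) fires=27 [4,10) fires=27 [6,12) fires=21
i=6 t=17 v=7: → [16,22),[14,20),[12,18); WM=13
i=7 t=20 v=1: → [20,26),[18,24),[16,22); WM=20; [8,14) fires=13 [10,16) fires=13 [12,18) fires=15 [14,20) fires=7
i=8 t=20 v=5: → [20,26),[18,24),[16,22); WM=20
i=9 t=14 v=6: DROP (t<20-4); WM=20
i=10 t=21 v=6: → [20,26),[18,24),[16,22); WM=20
i=11 t=16 v=8: → [16,22),[14,20),[12,18); WM=21
i=12 t=22 v=8: → [22,28),[20,26),[18,24); WM=21
i=13 t=25 v=4: → [24,30),[22,28),[20,26); WM=25; [16,22) fires=27 [18,24) fires=20
i=14 t=27 v=4: → [26,32),[24,30),[22,28); WM=25
i=15 t=27 v=4: → [26,32),[24,30),[22,28); WM=27; [20,26) fires=24
i=16 t=12 v=2: DROP (t<27-4); WM=27
i=17 t=28 v=4: → [28,34),[26,32),[24,30); WM=28; [22,28) fires=20
i=18 t=34 v=1: → [34,40),[32,38),[30,36); WM=28
i=19 t=35 v=7: → [34,40),[32,38),[30,36); WM=35; [24,30) fires=16 [26,32) fires=12 [28,34) fires=4
i=20 t=30 v=7: DROP (t<35-4); WM=35
i=21 t=32 v=7: → [32,38),[30,36),[28,34); WM=35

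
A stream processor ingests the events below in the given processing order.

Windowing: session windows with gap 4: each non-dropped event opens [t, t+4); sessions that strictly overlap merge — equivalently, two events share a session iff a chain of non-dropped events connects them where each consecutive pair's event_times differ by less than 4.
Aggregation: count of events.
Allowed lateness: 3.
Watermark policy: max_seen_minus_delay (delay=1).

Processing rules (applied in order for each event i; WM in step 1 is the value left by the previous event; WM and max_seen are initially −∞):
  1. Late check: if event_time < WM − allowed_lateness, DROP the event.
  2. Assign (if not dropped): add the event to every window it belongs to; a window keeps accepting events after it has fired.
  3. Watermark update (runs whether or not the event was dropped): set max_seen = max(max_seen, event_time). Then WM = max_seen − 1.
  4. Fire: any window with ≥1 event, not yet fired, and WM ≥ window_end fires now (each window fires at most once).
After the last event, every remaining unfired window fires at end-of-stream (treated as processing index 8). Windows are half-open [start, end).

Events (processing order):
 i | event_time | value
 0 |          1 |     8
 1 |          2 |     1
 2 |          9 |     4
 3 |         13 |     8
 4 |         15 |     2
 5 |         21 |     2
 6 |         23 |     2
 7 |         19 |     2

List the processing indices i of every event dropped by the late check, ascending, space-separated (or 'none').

none

i=0 t=1 v=8: → [1,5); WM=0
i=1 t=2 v=1: → [1,6); WM=1
i=2 t=9 v=4: → [9,13); WM=8
i=3 t=13 v=8: → [13,17); WM=12
i=4 t=15 v=2: → [13,19); WM=14
i=5 t=21 v=2: → [21,25); WM=20
i=6 t=23 v=2: → [21,27); WM=22
i=7 t=19 v=2: → [19,27); WM=22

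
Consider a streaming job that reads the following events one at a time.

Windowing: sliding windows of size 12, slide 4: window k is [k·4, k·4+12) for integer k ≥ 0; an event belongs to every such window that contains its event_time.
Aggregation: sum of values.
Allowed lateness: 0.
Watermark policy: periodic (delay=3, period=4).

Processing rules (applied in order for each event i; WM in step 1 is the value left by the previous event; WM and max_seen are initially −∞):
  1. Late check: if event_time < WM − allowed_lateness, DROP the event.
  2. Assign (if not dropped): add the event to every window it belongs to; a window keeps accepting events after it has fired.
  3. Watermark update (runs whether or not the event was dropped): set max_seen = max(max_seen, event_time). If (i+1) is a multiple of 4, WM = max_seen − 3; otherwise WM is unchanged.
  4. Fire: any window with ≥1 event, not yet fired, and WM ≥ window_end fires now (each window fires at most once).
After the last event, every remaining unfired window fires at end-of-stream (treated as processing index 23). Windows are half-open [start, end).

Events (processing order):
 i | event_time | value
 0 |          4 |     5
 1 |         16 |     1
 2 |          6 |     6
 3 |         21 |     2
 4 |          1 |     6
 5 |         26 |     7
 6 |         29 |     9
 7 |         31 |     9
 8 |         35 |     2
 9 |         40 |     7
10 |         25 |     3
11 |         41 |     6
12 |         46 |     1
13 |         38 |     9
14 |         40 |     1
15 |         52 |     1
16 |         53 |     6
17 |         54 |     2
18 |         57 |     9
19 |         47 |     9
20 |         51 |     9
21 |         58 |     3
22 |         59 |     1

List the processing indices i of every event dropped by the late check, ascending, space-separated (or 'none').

i=0 t=4 v=5: → [4,16),[0,12); WM=−∞
i=1 t=16 v=1: → [16,28),[12,24),[8,20); WM=−∞
i=2 t=6 v=6: → [4,16),[0,12); WM=−∞
i=3 t=21 v=2: → [20,32),[16,28),[12,24); WM=18; [0,12) fires=11 [4,16) fires=11
i=4 t=1 v=6: DROP (t<18-0); WM=18
i=5 t=26 v=7: → [24,36),[20,32),[16,28); WM=18
i=6 t=29 v=9: → [28,40),[24,36),[20,32); WM=18
i=7 t=31 v=9: → [28,40),[24,36),[20,32); WM=28; [8,20) fires=1 [12,24) fires=3 [16,28) fires=10
i=8 t=35 v=2: → [32,44),[28,40),[24,36); WM=28
i=9 t=40 v=7: → [40,52),[36,48),[32,44); WM=28
i=10 t=25 v=3: DROP (t<28-0); WM=28
i=11 t=41 v=6: → [40,52),[36,48),[32,44); WM=38; [20,32) fires=27 [24,36) fires=27
i=12 t=46 v=1: → [44,56),[40,52),[36,48); WM=38
i=13 t=38 v=9: → [36,48),[32,44),[28,40); WM=38
i=14 t=40 v=1: → [40,52),[36,48),[32,44); WM=38
i=15 t=52 v=1: → [52,64),[48,60),[44,56); WM=49; [28,40) fires=29 [32,44) fires=25 [36,48) fires=24
i=16 t=53 v=6: → [52,64),[48,60),[44,56); WM=49
i=17 t=54 v=2: → [52,64),[48,60),[44,56); WM=49
i=18 t=57 v=9: → [56,68),[52,64),[48,60); WM=49
i=19 t=47 v=9: DROP (t<49-0); WM=54; [40,52) fires=15
i=20 t=51 v=9: DROP (t<54-0); WM=54
i=21 t=58 v=3: → [56,68),[52,64),[48,60); WM=54
i=22 t=59 v=1: → [56,68),[52,64),[48,60); WM=54

4 10 19 20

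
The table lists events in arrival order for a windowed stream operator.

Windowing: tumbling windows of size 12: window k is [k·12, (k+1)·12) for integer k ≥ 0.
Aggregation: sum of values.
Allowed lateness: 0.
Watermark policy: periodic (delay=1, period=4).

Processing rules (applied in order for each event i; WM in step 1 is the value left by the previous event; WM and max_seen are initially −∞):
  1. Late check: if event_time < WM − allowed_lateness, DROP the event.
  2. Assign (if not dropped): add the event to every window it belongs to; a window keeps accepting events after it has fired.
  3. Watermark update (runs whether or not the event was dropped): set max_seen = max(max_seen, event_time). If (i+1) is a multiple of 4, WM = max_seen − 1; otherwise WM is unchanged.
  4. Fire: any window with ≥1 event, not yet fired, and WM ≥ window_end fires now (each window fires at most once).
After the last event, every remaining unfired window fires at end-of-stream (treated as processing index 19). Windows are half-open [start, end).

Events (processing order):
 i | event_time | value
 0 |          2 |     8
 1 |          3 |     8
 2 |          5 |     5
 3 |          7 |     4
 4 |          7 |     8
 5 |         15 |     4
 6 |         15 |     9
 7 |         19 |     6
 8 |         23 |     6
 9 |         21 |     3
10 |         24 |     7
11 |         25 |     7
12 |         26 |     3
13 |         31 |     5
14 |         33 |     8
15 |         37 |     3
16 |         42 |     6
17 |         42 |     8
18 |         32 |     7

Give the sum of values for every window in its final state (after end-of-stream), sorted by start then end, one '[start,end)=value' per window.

[0,12)=33 [12,24)=28 [24,36)=30 [36,48)=17

i=0 t=2 v=8: → [0,12); WM=−∞
i=1 t=3 v=8: → [0,12); WM=−∞
i=2 t=5 v=5: → [0,12); WM=−∞
i=3 t=7 v=4: → [0,12); WM=6
i=4 t=7 v=8: → [0,12); WM=6
i=5 t=15 v=4: → [12,24); WM=6
i=6 t=15 v=9: → [12,24); WM=6
i=7 t=19 v=6: → [12,24); WM=18; [0,12) fires=33
i=8 t=23 v=6: → [12,24); WM=18
i=9 t=21 v=3: → [12,24); WM=18
i=10 t=24 v=7: → [24,36); WM=18
i=11 t=25 v=7: → [24,36); WM=24; [12,24) fires=28
i=12 t=26 v=3: → [24,36); WM=24
i=13 t=31 v=5: → [24,36); WM=24
i=14 t=33 v=8: → [24,36); WM=24
i=15 t=37 v=3: → [36,48); WM=36; [24,36) fires=30
i=16 t=42 v=6: → [36,48); WM=36
i=17 t=42 v=8: → [36,48); WM=36
i=18 t=32 v=7: DROP (t<36-0); WM=36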